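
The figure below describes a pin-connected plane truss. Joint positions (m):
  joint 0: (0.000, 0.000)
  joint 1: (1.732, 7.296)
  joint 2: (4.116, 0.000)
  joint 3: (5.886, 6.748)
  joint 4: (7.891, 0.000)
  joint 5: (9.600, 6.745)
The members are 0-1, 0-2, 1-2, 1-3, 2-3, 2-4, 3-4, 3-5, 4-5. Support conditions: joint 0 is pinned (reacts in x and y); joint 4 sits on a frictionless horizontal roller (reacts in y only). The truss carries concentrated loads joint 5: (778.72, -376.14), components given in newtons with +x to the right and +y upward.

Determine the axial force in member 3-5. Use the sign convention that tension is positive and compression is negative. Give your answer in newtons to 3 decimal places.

N=6 nodes, M=9 members, R=3 reactions → 2N=12, M+R=12
member 0 (0-1): L=7.4988, (cx,cy)=(0.2310,0.9730)
member 1 (0-2): L=4.1160, (cx,cy)=(1.0000,0.0000)
member 2 (1-2): L=7.6756, (cx,cy)=(0.3106,-0.9505)
member 3 (1-3): L=4.1900, (cx,cy)=(0.9914,-0.1308)
member 4 (2-3): L=6.9763, (cx,cy)=(0.2537,0.9673)
member 5 (2-4): L=3.7750, (cx,cy)=(1.0000,0.0000)
member 6 (3-4): L=7.0396, (cx,cy)=(0.2848,-0.9586)
member 7 (3-5): L=3.7140, (cx,cy)=(1.0000,-0.0008)
member 8 (4-5): L=6.9581, (cx,cy)=(0.2456,0.9694)
solve A·x = −loads:
  F[0-1] = +767.8526 N (tension)
  F[0-2] = +601.3680 N (tension)
  F[1-2] = -847.0902 N (compression)
  F[1-3] = +444.2693 N (tension)
  F[2-3] = +832.4339 N (tension)
  F[2-4] = +127.0642 N (tension)
  F[3-4] = -780.1071 N (compression)
  F[3-5] = +873.8451 N (tension)
  F[4-5] = -387.2977 N (compression)
  Rx@0 = -778.7200 N
  Ry@0 = -747.0903 N
  Ry@4 = +1123.2303 N

873.845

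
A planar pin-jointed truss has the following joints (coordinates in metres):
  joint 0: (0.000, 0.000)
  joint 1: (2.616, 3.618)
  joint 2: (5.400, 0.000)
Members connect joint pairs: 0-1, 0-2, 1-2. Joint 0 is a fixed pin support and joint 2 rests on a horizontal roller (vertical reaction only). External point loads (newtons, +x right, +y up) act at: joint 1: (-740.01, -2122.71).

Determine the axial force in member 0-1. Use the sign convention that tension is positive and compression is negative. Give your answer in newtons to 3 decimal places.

N=3 nodes, M=3 members, R=3 reactions → 2N=6, M+R=6
member 0 (0-1): L=4.4647, (cx,cy)=(0.5859,0.8104)
member 1 (0-2): L=5.4000, (cx,cy)=(1.0000,0.0000)
member 2 (1-2): L=4.5651, (cx,cy)=(0.6098,-0.7925)
solve A·x = −loads:
  F[0-1] = -1962.3146 N (compression)
  F[0-2] = +409.7731 N (tension)
  F[1-2] = -671.9378 N (compression)
  Rx@0 = +740.0100 N
  Ry@0 = +1590.1816 N
  Ry@2 = +532.5284 N

-1962.315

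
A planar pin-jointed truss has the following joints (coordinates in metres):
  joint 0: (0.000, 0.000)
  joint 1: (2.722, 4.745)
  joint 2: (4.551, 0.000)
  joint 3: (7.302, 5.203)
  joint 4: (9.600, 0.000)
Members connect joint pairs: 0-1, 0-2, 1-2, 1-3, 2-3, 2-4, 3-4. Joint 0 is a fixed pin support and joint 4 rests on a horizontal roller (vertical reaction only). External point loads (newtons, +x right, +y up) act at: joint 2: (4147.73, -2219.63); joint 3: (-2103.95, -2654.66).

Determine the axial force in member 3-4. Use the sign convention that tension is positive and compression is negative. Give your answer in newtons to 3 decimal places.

N=5 nodes, M=7 members, R=3 reactions → 2N=10, M+R=10
member 0 (0-1): L=5.4703, (cx,cy)=(0.4976,0.8674)
member 1 (0-2): L=4.5510, (cx,cy)=(1.0000,0.0000)
member 2 (1-2): L=5.0853, (cx,cy)=(0.3597,-0.9331)
member 3 (1-3): L=4.6028, (cx,cy)=(0.9950,0.0995)
member 4 (2-3): L=5.8855, (cx,cy)=(0.4674,0.8840)
member 5 (2-4): L=5.0490, (cx,cy)=(1.0000,0.0000)
member 6 (3-4): L=5.6879, (cx,cy)=(0.4040,-0.9148)
solve A·x = −loads:
  F[0-1] = -3393.0261 N (compression)
  F[0-2] = +3732.1330 N (tension)
  F[1-2] = +2862.9201 N (tension)
  F[1-3] = -2731.5993 N (compression)
  F[2-3] = -510.9620 N (compression)
  F[2-4] = +852.9264 N (tension)
  F[3-4] = -2111.1164 N (compression)
  Rx@0 = -2043.7800 N
  Ry@0 = +2943.1430 N
  Ry@4 = +1931.1470 N

-2111.116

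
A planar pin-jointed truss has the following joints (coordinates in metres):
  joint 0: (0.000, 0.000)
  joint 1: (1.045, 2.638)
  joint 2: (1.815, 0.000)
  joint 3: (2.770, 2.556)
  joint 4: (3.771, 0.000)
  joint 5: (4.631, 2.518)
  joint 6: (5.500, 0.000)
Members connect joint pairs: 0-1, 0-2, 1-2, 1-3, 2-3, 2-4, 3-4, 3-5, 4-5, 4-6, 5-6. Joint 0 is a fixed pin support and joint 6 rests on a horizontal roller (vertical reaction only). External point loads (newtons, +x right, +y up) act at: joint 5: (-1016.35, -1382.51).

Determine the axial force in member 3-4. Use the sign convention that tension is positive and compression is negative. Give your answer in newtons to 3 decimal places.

756.603

N=7 nodes, M=11 members, R=3 reactions → 2N=14, M+R=14
member 0 (0-1): L=2.8374, (cx,cy)=(0.3683,0.9297)
member 1 (0-2): L=1.8150, (cx,cy)=(1.0000,0.0000)
member 2 (1-2): L=2.7481, (cx,cy)=(0.2802,-0.9599)
member 3 (1-3): L=1.7269, (cx,cy)=(0.9989,-0.0475)
member 4 (2-3): L=2.7286, (cx,cy)=(0.3500,0.9368)
member 5 (2-4): L=1.9560, (cx,cy)=(1.0000,0.0000)
member 6 (3-4): L=2.7450, (cx,cy)=(0.3647,-0.9311)
member 7 (3-5): L=1.8614, (cx,cy)=(0.9998,-0.0204)
member 8 (4-5): L=2.6608, (cx,cy)=(0.3232,0.9463)
member 9 (4-6): L=1.7290, (cx,cy)=(1.0000,0.0000)
member 10 (5-6): L=2.6637, (cx,cy)=(0.3262,-0.9453)
solve A·x = −loads:
  F[0-1] = -735.4329 N (compression)
  F[0-2] = -745.4977 N (compression)
  F[1-2] = +735.8949 N (tension)
  F[1-3] = -477.5855 N (compression)
  F[2-3] = -754.1147 N (compression)
  F[2-4] = -275.3641 N (compression)
  F[3-4] = +756.6033 N (tension)
  F[3-5] = -1017.1011 N (compression)
  F[4-5] = -744.4612 N (compression)
  F[4-6] = +241.1561 N (tension)
  F[5-6] = -739.2129 N (compression)
  Rx@0 = +1016.3500 N
  Ry@0 = +683.7401 N
  Ry@6 = +698.7699 N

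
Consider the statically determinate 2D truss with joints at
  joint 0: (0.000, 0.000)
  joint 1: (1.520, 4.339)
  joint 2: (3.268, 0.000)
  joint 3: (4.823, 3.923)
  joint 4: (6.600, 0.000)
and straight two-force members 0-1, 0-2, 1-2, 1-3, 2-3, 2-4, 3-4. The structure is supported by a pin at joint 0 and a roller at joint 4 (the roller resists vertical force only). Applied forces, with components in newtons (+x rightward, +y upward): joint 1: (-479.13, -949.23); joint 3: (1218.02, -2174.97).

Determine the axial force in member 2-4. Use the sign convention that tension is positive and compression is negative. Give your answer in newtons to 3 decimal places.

N=5 nodes, M=7 members, R=3 reactions → 2N=10, M+R=10
member 0 (0-1): L=4.5975, (cx,cy)=(0.3306,0.9438)
member 1 (0-2): L=3.2680, (cx,cy)=(1.0000,0.0000)
member 2 (1-2): L=4.6779, (cx,cy)=(0.3737,-0.9276)
member 3 (1-3): L=3.3291, (cx,cy)=(0.9922,-0.1250)
member 4 (2-3): L=4.2199, (cx,cy)=(0.3685,0.9296)
member 5 (2-4): L=3.3320, (cx,cy)=(1.0000,0.0000)
member 6 (3-4): L=4.3067, (cx,cy)=(0.4126,-0.9109)
solve A·x = −loads:
  F[0-1] = -961.2774 N (compression)
  F[0-2] = +1056.6998 N (tension)
  F[1-2] = -70.7851 N (compression)
  F[1-3] = +189.2541 N (tension)
  F[2-3] = +70.6272 N (tension)
  F[2-4] = +1004.2240 N (tension)
  F[3-4] = -2433.8157 N (compression)
  Rx@0 = -738.8900 N
  Ry@0 = +907.2216 N
  Ry@4 = +2216.9784 N

1004.224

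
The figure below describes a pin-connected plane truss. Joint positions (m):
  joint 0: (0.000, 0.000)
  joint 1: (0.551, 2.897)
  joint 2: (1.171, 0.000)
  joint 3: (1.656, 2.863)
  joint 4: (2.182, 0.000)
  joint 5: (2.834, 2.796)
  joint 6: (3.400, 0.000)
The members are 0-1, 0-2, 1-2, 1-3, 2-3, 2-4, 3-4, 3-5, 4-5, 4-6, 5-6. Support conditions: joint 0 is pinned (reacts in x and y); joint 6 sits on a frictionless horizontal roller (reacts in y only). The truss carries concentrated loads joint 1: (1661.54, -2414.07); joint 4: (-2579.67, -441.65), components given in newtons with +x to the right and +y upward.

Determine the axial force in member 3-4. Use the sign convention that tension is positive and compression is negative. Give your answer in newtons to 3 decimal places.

N=7 nodes, M=11 members, R=3 reactions → 2N=14, M+R=14
member 0 (0-1): L=2.9489, (cx,cy)=(0.1868,0.9824)
member 1 (0-2): L=1.1710, (cx,cy)=(1.0000,0.0000)
member 2 (1-2): L=2.9626, (cx,cy)=(0.2093,-0.9779)
member 3 (1-3): L=1.1055, (cx,cy)=(0.9995,-0.0308)
member 4 (2-3): L=2.9038, (cx,cy)=(0.1670,0.9860)
member 5 (2-4): L=1.0110, (cx,cy)=(1.0000,0.0000)
member 6 (3-4): L=2.9109, (cx,cy)=(0.1807,-0.9835)
member 7 (3-5): L=1.1799, (cx,cy)=(0.9984,-0.0568)
member 8 (4-5): L=2.8710, (cx,cy)=(0.2271,0.9739)
member 9 (4-6): L=1.2180, (cx,cy)=(1.0000,0.0000)
member 10 (5-6): L=2.8527, (cx,cy)=(0.1984,-0.9801)
solve A·x = −loads:
  F[0-1] = -779.0534 N (compression)
  F[0-2] = -772.5661 N (compression)
  F[1-2] = -1640.0090 N (compression)
  F[1-3] = -1464.5830 N (compression)
  F[2-3] = +1626.5418 N (tension)
  F[2-4] = -1387.4499 N (compression)
  F[3-4] = -1624.3616 N (compression)
  F[3-5] = -900.1520 N (compression)
  F[4-5] = +2093.9836 N (tension)
  F[4-6] = +423.1612 N (tension)
  F[5-6] = -2132.7872 N (compression)
  Rx@0 = +918.1300 N
  Ry@0 = +765.3335 N
  Ry@6 = +2090.3865 N

-1624.362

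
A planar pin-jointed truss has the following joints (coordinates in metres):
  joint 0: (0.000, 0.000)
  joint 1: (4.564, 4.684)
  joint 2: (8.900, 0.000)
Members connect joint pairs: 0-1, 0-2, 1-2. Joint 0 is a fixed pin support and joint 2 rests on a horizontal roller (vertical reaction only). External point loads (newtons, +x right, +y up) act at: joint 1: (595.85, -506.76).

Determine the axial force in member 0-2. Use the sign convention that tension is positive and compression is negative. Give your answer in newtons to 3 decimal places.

530.857

N=3 nodes, M=3 members, R=3 reactions → 2N=6, M+R=6
member 0 (0-1): L=6.5399, (cx,cy)=(0.6979,0.7162)
member 1 (0-2): L=8.9000, (cx,cy)=(1.0000,0.0000)
member 2 (1-2): L=6.3828, (cx,cy)=(0.6793,-0.7338)
solve A·x = −loads:
  F[0-1] = +93.1307 N (tension)
  F[0-2] = +530.8566 N (tension)
  F[1-2] = -781.4523 N (compression)
  Rx@0 = -595.8500 N
  Ry@0 = -66.7023 N
  Ry@2 = +573.4623 N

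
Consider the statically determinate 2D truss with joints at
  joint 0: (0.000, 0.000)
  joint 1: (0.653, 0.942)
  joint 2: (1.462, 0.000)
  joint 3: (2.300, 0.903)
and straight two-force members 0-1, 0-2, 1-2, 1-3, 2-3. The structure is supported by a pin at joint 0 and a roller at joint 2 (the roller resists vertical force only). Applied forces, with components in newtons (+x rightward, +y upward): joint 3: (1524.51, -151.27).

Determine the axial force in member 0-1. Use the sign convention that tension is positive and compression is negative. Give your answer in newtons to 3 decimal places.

N=4 nodes, M=5 members, R=3 reactions → 2N=8, M+R=8
member 0 (0-1): L=1.1462, (cx,cy)=(0.5697,0.8218)
member 1 (0-2): L=1.4620, (cx,cy)=(1.0000,0.0000)
member 2 (1-2): L=1.2417, (cx,cy)=(0.6515,-0.7586)
member 3 (1-3): L=1.6475, (cx,cy)=(0.9997,-0.0237)
member 4 (2-3): L=1.2319, (cx,cy)=(0.6802,0.7330)
solve A·x = −loads:
  F[0-1] = +1251.2253 N (tension)
  F[0-2] = +811.6758 N (tension)
  F[1-2] = -1406.3375 N (compression)
  F[1-3] = +1629.5487 N (tension)
  F[2-3] = -153.7445 N (compression)
  Rx@0 = -1524.5100 N
  Ry@0 = -1028.3152 N
  Ry@2 = +1179.5852 N

1251.225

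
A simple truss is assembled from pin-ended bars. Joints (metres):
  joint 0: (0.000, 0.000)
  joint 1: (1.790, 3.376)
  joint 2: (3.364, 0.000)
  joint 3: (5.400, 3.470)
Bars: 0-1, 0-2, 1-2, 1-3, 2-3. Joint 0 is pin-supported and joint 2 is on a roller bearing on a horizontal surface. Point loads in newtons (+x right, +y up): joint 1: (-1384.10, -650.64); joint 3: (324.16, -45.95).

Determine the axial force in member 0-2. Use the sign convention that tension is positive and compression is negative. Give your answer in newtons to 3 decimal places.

N=4 nodes, M=5 members, R=3 reactions → 2N=8, M+R=8
member 0 (0-1): L=3.8212, (cx,cy)=(0.4684,0.8835)
member 1 (0-2): L=3.3640, (cx,cy)=(1.0000,0.0000)
member 2 (1-2): L=3.7249, (cx,cy)=(0.4226,-0.9063)
member 3 (1-3): L=3.6112, (cx,cy)=(0.9997,0.0260)
member 4 (2-3): L=4.0232, (cx,cy)=(0.5061,0.8625)
solve A·x = −loads:
  F[0-1] = -1506.8384 N (compression)
  F[0-2] = -354.0755 N (compression)
  F[1-2] = +761.2301 N (tension)
  F[1-3] = +356.6894 N (tension)
  F[2-3] = -64.0404 N (compression)
  Rx@0 = +1059.9400 N
  Ry@0 = +1331.2841 N
  Ry@2 = -634.6941 N

-354.076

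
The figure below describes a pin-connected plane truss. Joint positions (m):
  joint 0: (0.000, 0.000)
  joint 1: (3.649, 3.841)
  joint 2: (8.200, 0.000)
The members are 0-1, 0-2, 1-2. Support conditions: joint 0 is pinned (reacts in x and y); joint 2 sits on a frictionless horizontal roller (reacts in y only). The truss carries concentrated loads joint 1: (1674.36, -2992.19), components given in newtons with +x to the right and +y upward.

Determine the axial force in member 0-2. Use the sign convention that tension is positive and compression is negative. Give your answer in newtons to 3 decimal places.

N=3 nodes, M=3 members, R=3 reactions → 2N=6, M+R=6
member 0 (0-1): L=5.2980, (cx,cy)=(0.6888,0.7250)
member 1 (0-2): L=8.2000, (cx,cy)=(1.0000,0.0000)
member 2 (1-2): L=5.9552, (cx,cy)=(0.7642,-0.6450)
solve A·x = −loads:
  F[0-1] = -1208.7960 N (compression)
  F[0-2] = +2506.9236 N (tension)
  F[1-2] = -3280.4508 N (compression)
  Rx@0 = -1674.3600 N
  Ry@0 = +876.3707 N
  Ry@2 = +2115.8193 N

2506.924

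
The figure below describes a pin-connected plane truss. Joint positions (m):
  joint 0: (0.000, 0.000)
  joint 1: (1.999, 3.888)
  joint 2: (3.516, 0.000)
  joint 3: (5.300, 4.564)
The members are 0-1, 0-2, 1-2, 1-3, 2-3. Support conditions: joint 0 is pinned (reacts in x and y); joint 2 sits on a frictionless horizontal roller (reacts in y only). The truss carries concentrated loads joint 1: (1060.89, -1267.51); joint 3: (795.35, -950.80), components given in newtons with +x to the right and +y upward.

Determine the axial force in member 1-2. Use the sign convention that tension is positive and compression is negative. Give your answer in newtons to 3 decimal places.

N=4 nodes, M=5 members, R=3 reactions → 2N=8, M+R=8
member 0 (0-1): L=4.3718, (cx,cy)=(0.4572,0.8893)
member 1 (0-2): L=3.5160, (cx,cy)=(1.0000,0.0000)
member 2 (1-2): L=4.1735, (cx,cy)=(0.3635,-0.9316)
member 3 (1-3): L=3.3695, (cx,cy)=(0.9797,0.2006)
member 4 (2-3): L=4.9003, (cx,cy)=(0.3641,0.9314)
solve A·x = −loads:
  F[0-1] = +2407.5282 N (tension)
  F[0-2] = +755.3982 N (tension)
  F[1-2] = -3380.0318 N (compression)
  F[1-3] = +1294.8751 N (tension)
  F[2-3] = -1299.7785 N (compression)
  Rx@0 = -1856.2400 N
  Ry@0 = -2141.1070 N
  Ry@2 = +4359.4170 N

-3380.032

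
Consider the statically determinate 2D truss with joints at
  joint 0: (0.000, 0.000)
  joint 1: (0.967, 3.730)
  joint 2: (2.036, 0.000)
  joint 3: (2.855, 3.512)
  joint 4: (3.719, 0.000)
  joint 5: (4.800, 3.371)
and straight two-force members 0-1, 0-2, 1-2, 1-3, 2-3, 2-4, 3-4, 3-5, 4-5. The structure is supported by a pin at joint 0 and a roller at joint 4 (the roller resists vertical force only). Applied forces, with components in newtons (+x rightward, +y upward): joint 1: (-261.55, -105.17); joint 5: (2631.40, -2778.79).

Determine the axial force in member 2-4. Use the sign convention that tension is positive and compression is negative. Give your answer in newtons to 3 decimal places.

-21.987

N=6 nodes, M=9 members, R=3 reactions → 2N=12, M+R=12
member 0 (0-1): L=3.8533, (cx,cy)=(0.2510,0.9680)
member 1 (0-2): L=2.0360, (cx,cy)=(1.0000,0.0000)
member 2 (1-2): L=3.8802, (cx,cy)=(0.2755,-0.9613)
member 3 (1-3): L=1.9005, (cx,cy)=(0.9934,-0.1147)
member 4 (2-3): L=3.6062, (cx,cy)=(0.2271,0.9739)
member 5 (2-4): L=1.6830, (cx,cy)=(1.0000,0.0000)
member 6 (3-4): L=3.6167, (cx,cy)=(0.2389,-0.9710)
member 7 (3-5): L=1.9501, (cx,cy)=(0.9974,-0.0723)
member 8 (4-5): L=3.5401, (cx,cy)=(0.3054,0.9522)
solve A·x = −loads:
  F[0-1] = +2947.0400 N (tension)
  F[0-2] = +1630.2810 N (tension)
  F[1-2] = -3306.6547 N (compression)
  F[1-3] = +1924.8197 N (tension)
  F[2-3] = +3263.9752 N (tension)
  F[2-4] = -21.9866 N (compression)
  F[3-4] = -3303.0954 N (compression)
  F[3-5] = +3451.4991 N (tension)
  F[4-5] = -2656.0965 N (compression)
  Rx@0 = -2369.8500 N
  Ry@0 = -2852.7325 N
  Ry@4 = +5736.6925 N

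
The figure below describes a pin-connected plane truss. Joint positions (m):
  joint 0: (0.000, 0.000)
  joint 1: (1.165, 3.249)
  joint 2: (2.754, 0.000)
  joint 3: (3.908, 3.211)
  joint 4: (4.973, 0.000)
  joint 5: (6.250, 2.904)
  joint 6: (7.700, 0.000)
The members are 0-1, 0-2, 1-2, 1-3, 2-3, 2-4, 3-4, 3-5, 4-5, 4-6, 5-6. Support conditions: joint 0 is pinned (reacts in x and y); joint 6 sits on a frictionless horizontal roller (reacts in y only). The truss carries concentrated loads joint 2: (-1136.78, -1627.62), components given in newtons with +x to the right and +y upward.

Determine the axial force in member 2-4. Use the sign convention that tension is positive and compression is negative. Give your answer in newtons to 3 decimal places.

N=7 nodes, M=11 members, R=3 reactions → 2N=14, M+R=14
member 0 (0-1): L=3.4516, (cx,cy)=(0.3375,0.9413)
member 1 (0-2): L=2.7540, (cx,cy)=(1.0000,0.0000)
member 2 (1-2): L=3.6168, (cx,cy)=(0.4393,-0.8983)
member 3 (1-3): L=2.7433, (cx,cy)=(0.9999,-0.0139)
member 4 (2-3): L=3.4121, (cx,cy)=(0.3382,0.9411)
member 5 (2-4): L=2.2190, (cx,cy)=(1.0000,0.0000)
member 6 (3-4): L=3.3830, (cx,cy)=(0.3148,-0.9492)
member 7 (3-5): L=2.3620, (cx,cy)=(0.9915,-0.1300)
member 8 (4-5): L=3.1724, (cx,cy)=(0.4025,0.9154)
member 9 (4-6): L=2.7270, (cx,cy)=(1.0000,0.0000)
member 10 (5-6): L=3.2459, (cx,cy)=(0.4467,-0.8947)
solve A·x = −loads:
  F[0-1] = -1110.6606 N (compression)
  F[0-2] = -761.8997 N (compression)
  F[1-2] = +1177.5799 N (tension)
  F[1-3] = -892.3286 N (compression)
  F[2-3] = +605.4571 N (tension)
  F[2-4] = +687.4708 N (tension)
  F[3-4] = -541.9404 N (compression)
  F[3-5] = -521.2851 N (compression)
  F[4-5] = +561.9223 N (tension)
  F[4-6] = +290.6683 N (tension)
  F[5-6] = -650.6713 N (compression)
  Rx@0 = +1136.7800 N
  Ry@0 = +1045.4816 N
  Ry@6 = +582.1384 N

687.471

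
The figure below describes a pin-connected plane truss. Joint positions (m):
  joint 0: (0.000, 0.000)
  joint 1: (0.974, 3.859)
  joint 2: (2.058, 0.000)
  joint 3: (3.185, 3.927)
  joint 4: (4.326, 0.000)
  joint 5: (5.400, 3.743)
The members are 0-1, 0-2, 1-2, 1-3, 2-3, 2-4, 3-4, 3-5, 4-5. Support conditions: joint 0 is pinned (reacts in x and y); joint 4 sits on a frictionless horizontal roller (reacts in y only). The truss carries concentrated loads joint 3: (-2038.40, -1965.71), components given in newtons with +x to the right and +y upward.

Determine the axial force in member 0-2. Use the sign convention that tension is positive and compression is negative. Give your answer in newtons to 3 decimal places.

-1440.508

N=6 nodes, M=9 members, R=3 reactions → 2N=12, M+R=12
member 0 (0-1): L=3.9800, (cx,cy)=(0.2447,0.9696)
member 1 (0-2): L=2.0580, (cx,cy)=(1.0000,0.0000)
member 2 (1-2): L=4.0084, (cx,cy)=(0.2704,-0.9627)
member 3 (1-3): L=2.2120, (cx,cy)=(0.9995,0.0307)
member 4 (2-3): L=4.0855, (cx,cy)=(0.2759,0.9612)
member 5 (2-4): L=2.2680, (cx,cy)=(1.0000,0.0000)
member 6 (3-4): L=4.0894, (cx,cy)=(0.2790,-0.9603)
member 7 (3-5): L=2.2226, (cx,cy)=(0.9966,-0.0828)
member 8 (4-5): L=3.8940, (cx,cy)=(0.2758,0.9612)
solve A·x = −loads:
  F[0-1] = -2443.1444 N (compression)
  F[0-2] = -1440.5078 N (compression)
  F[1-2] = +2420.5286 N (tension)
  F[1-3] = -1253.0798 N (compression)
  F[2-3] = -2424.4023 N (compression)
  F[2-4] = -117.1352 N (compression)
  F[3-4] = +419.8184 N (tension)
  F[3-5] = +0.0000 N (tension)
  F[4-5] = -0.0000 N (compression)
  Rx@0 = +2038.4000 N
  Ry@0 = +2368.8562 N
  Ry@4 = -403.1462 N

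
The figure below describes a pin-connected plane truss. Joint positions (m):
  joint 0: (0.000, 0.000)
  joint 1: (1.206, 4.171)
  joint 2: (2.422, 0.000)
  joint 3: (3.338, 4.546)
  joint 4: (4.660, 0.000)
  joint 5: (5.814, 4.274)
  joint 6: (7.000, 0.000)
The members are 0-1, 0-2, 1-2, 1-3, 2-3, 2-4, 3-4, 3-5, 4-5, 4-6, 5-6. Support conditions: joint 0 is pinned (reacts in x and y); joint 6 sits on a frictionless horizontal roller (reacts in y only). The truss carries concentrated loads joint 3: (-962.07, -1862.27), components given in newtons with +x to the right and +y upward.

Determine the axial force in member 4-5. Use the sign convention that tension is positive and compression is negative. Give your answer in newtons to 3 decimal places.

256.741

N=7 nodes, M=11 members, R=3 reactions → 2N=14, M+R=14
member 0 (0-1): L=4.3419, (cx,cy)=(0.2778,0.9607)
member 1 (0-2): L=2.4220, (cx,cy)=(1.0000,0.0000)
member 2 (1-2): L=4.3446, (cx,cy)=(0.2799,-0.9600)
member 3 (1-3): L=2.1647, (cx,cy)=(0.9849,0.1732)
member 4 (2-3): L=4.6374, (cx,cy)=(0.1975,0.9803)
member 5 (2-4): L=2.2380, (cx,cy)=(1.0000,0.0000)
member 6 (3-4): L=4.7343, (cx,cy)=(0.2792,-0.9602)
member 7 (3-5): L=2.4909, (cx,cy)=(0.9940,-0.1092)
member 8 (4-5): L=4.4271, (cx,cy)=(0.2607,0.9654)
member 9 (4-6): L=2.3400, (cx,cy)=(1.0000,0.0000)
member 10 (5-6): L=4.4355, (cx,cy)=(0.2674,-0.9636)
solve A·x = −loads:
  F[0-1] = -1664.5281 N (compression)
  F[0-2] = -499.7279 N (compression)
  F[1-2] = +1503.7779 N (tension)
  F[1-3] = -896.7856 N (compression)
  F[2-3] = -1472.6926 N (compression)
  F[2-4] = +212.0520 N (tension)
  F[3-4] = -258.1324 N (compression)
  F[3-5] = -140.8138 N (compression)
  F[4-5] = +256.7405 N (tension)
  F[4-6] = +73.0472 N (tension)
  F[5-6] = -273.1881 N (compression)
  Rx@0 = +962.0700 N
  Ry@0 = +1599.0290 N
  Ry@6 = +263.2410 N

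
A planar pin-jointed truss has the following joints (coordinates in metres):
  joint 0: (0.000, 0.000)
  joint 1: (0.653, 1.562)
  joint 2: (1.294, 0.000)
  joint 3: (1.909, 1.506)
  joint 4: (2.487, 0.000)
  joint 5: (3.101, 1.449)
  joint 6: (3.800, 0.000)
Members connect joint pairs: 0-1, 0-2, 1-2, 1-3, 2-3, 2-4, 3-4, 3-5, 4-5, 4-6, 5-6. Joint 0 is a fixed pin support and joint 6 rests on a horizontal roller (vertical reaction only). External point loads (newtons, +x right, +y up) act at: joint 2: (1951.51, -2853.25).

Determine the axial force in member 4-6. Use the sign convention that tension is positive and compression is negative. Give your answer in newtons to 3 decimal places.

468.705

N=7 nodes, M=11 members, R=3 reactions → 2N=14, M+R=14
member 0 (0-1): L=1.6930, (cx,cy)=(0.3857,0.9226)
member 1 (0-2): L=1.2940, (cx,cy)=(1.0000,0.0000)
member 2 (1-2): L=1.6884, (cx,cy)=(0.3796,-0.9251)
member 3 (1-3): L=1.2572, (cx,cy)=(0.9990,-0.0445)
member 4 (2-3): L=1.6267, (cx,cy)=(0.3781,0.9258)
member 5 (2-4): L=1.1930, (cx,cy)=(1.0000,0.0000)
member 6 (3-4): L=1.6131, (cx,cy)=(0.3583,-0.9336)
member 7 (3-5): L=1.1934, (cx,cy)=(0.9989,-0.0478)
member 8 (4-5): L=1.5737, (cx,cy)=(0.3902,0.9207)
member 9 (4-6): L=1.3130, (cx,cy)=(1.0000,0.0000)
member 10 (5-6): L=1.6088, (cx,cy)=(0.4345,-0.9007)
solve A·x = −loads:
  F[0-1] = -2039.4522 N (compression)
  F[0-2] = +2738.1381 N (tension)
  F[1-2] = +2110.4456 N (tension)
  F[1-3] = -1589.4306 N (compression)
  F[2-3] = +973.0270 N (tension)
  F[2-4] = +1219.9922 N (tension)
  F[3-4] = -996.5098 N (compression)
  F[3-5] = -863.9145 N (compression)
  F[4-5] = +1010.4205 N (tension)
  F[4-6] = +468.7047 N (tension)
  F[5-6] = -1078.7510 N (compression)
  Rx@0 = -1951.5100 N
  Ry@0 = +1881.6433 N
  Ry@6 = +971.6067 N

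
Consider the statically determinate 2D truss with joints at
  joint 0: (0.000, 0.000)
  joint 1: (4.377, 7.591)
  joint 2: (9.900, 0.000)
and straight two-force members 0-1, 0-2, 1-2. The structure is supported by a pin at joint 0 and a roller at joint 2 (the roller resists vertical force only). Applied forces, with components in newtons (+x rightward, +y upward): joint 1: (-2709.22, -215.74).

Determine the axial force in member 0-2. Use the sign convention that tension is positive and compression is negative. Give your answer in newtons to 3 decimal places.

-1442.018

N=3 nodes, M=3 members, R=3 reactions → 2N=6, M+R=6
member 0 (0-1): L=8.7625, (cx,cy)=(0.4995,0.8663)
member 1 (0-2): L=9.9000, (cx,cy)=(1.0000,0.0000)
member 2 (1-2): L=9.3876, (cx,cy)=(0.5883,-0.8086)
solve A·x = −loads:
  F[0-1] = -2536.8645 N (compression)
  F[0-2] = -1442.0182 N (compression)
  F[1-2] = +2451.0362 N (tension)
  Rx@0 = +2709.2200 N
  Ry@0 = +2197.6991 N
  Ry@2 = -1981.9591 N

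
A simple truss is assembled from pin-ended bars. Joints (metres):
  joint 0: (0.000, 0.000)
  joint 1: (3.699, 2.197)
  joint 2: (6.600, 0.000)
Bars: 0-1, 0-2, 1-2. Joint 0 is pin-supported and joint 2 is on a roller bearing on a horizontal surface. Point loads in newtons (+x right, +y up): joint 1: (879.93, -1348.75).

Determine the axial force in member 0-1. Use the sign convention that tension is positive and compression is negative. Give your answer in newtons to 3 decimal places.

-587.329

N=3 nodes, M=3 members, R=3 reactions → 2N=6, M+R=6
member 0 (0-1): L=4.3023, (cx,cy)=(0.8598,0.5107)
member 1 (0-2): L=6.6000, (cx,cy)=(1.0000,0.0000)
member 2 (1-2): L=3.6390, (cx,cy)=(0.7972,-0.6037)
solve A·x = −loads:
  F[0-1] = -587.3293 N (compression)
  F[0-2] = +1384.9048 N (tension)
  F[1-2] = -1737.2366 N (compression)
  Rx@0 = -879.9300 N
  Ry@0 = +299.9269 N
  Ry@2 = +1048.8231 N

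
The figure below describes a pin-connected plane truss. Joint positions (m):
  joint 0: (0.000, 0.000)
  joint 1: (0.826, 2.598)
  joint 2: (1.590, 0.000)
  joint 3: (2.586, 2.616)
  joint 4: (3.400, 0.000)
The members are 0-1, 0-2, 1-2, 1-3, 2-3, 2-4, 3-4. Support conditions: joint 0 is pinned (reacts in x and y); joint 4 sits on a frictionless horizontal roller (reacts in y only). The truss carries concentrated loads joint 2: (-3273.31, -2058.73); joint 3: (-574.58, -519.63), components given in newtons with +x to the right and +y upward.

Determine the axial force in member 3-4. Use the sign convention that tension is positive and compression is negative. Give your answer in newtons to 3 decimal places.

N=5 nodes, M=7 members, R=3 reactions → 2N=10, M+R=10
member 0 (0-1): L=2.7261, (cx,cy)=(0.3030,0.9530)
member 1 (0-2): L=1.5900, (cx,cy)=(1.0000,0.0000)
member 2 (1-2): L=2.7080, (cx,cy)=(0.2821,-0.9594)
member 3 (1-3): L=1.7601, (cx,cy)=(0.9999,0.0102)
member 4 (2-3): L=2.7992, (cx,cy)=(0.3558,0.9346)
member 5 (2-4): L=1.8100, (cx,cy)=(1.0000,0.0000)
member 6 (3-4): L=2.7397, (cx,cy)=(0.2971,-0.9548)
solve A·x = −loads:
  F[0-1] = -1744.4669 N (compression)
  F[0-2] = -3319.3310 N (compression)
  F[1-2] = +1722.0448 N (tension)
  F[1-3] = -1014.4462 N (compression)
  F[2-3] = +435.1152 N (tension)
  F[2-4] = +284.9918 N (tension)
  F[3-4] = -959.2100 N (compression)
  Rx@0 = +3847.8900 N
  Ry@0 = +1662.4651 N
  Ry@4 = +915.8949 N

-959.210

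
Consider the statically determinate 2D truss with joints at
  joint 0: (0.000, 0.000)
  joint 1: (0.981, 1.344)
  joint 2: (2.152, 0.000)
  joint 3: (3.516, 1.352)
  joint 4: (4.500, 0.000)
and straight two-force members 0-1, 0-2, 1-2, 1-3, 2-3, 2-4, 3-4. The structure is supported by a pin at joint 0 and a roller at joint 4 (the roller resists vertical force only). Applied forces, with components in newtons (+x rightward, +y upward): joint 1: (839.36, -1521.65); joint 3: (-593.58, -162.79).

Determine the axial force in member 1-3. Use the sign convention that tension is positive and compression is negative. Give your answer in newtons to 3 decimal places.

N=5 nodes, M=7 members, R=3 reactions → 2N=10, M+R=10
member 0 (0-1): L=1.6639, (cx,cy)=(0.5896,0.8077)
member 1 (0-2): L=2.1520, (cx,cy)=(1.0000,0.0000)
member 2 (1-2): L=1.7826, (cx,cy)=(0.6569,-0.7540)
member 3 (1-3): L=2.5350, (cx,cy)=(1.0000,0.0032)
member 4 (2-3): L=1.9205, (cx,cy)=(0.7102,0.7040)
member 5 (2-4): L=2.3480, (cx,cy)=(1.0000,0.0000)
member 6 (3-4): L=1.6722, (cx,cy)=(0.5885,-0.8085)
solve A·x = −loads:
  F[0-1] = -1427.6904 N (compression)
  F[0-2] = +1087.4955 N (tension)
  F[1-2] = -494.3919 N (compression)
  F[1-3] = -1356.3091 N (compression)
  F[2-3] = +529.4987 N (tension)
  F[2-4] = +386.6596 N (tension)
  F[3-4] = -657.0746 N (compression)
  Rx@0 = -245.7800 N
  Ry@0 = +1153.1760 N
  Ry@4 = +531.2640 N

-1356.309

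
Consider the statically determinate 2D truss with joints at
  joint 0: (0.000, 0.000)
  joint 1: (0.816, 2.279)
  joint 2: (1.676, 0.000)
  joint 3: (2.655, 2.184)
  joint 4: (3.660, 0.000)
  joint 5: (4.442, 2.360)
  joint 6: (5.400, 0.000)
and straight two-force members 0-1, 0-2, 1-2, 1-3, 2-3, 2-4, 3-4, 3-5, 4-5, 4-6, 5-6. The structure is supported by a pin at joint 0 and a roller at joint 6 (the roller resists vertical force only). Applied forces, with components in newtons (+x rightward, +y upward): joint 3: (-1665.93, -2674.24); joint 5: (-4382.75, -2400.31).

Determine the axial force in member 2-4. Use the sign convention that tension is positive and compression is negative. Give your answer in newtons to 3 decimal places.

N=7 nodes, M=11 members, R=3 reactions → 2N=14, M+R=14
member 0 (0-1): L=2.4207, (cx,cy)=(0.3371,0.9415)
member 1 (0-2): L=1.6760, (cx,cy)=(1.0000,0.0000)
member 2 (1-2): L=2.4359, (cx,cy)=(0.3531,-0.9356)
member 3 (1-3): L=1.8415, (cx,cy)=(0.9987,-0.0516)
member 4 (2-3): L=2.3934, (cx,cy)=(0.4090,0.9125)
member 5 (2-4): L=1.9840, (cx,cy)=(1.0000,0.0000)
member 6 (3-4): L=2.4041, (cx,cy)=(0.4180,-0.9084)
member 7 (3-5): L=1.7956, (cx,cy)=(0.9952,0.0980)
member 8 (4-5): L=2.4862, (cx,cy)=(0.3145,0.9492)
member 9 (4-6): L=1.7400, (cx,cy)=(1.0000,0.0000)
member 10 (5-6): L=2.5470, (cx,cy)=(0.3761,-0.9266)
solve A·x = −loads:
  F[0-1] = -4646.3888 N (compression)
  F[0-2] = -4482.4046 N (compression)
  F[1-2] = +4856.6906 N (tension)
  F[1-3] = -3285.3401 N (compression)
  F[2-3] = -4979.5670 N (compression)
  F[2-4] = -730.8532 N (compression)
  F[3-4] = +1411.6674 N (tension)
  F[3-5] = -4262.5393 N (compression)
  F[4-5] = -1350.9750 N (compression)
  F[4-6] = +284.1979 N (tension)
  F[5-6] = -755.5957 N (compression)
  Rx@0 = +6048.6800 N
  Ry@0 = +4374.4383 N
  Ry@6 = +700.1117 N

-730.853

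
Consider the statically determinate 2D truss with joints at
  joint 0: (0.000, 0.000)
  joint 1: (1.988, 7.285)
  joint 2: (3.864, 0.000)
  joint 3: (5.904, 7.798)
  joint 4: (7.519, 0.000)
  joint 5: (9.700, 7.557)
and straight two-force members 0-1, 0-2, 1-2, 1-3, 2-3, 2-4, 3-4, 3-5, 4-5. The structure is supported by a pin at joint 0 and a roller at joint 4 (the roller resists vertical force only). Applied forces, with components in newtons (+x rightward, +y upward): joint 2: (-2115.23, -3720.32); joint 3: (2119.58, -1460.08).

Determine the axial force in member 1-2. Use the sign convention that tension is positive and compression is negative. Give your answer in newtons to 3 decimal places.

-73.364

N=6 nodes, M=9 members, R=3 reactions → 2N=12, M+R=12
member 0 (0-1): L=7.5514, (cx,cy)=(0.2633,0.9647)
member 1 (0-2): L=3.8640, (cx,cy)=(1.0000,0.0000)
member 2 (1-2): L=7.5227, (cx,cy)=(0.2494,-0.9684)
member 3 (1-3): L=3.9495, (cx,cy)=(0.9915,0.1299)
member 4 (2-3): L=8.0604, (cx,cy)=(0.2531,0.9674)
member 5 (2-4): L=3.6550, (cx,cy)=(1.0000,0.0000)
member 6 (3-4): L=7.9635, (cx,cy)=(0.2028,-0.9792)
member 7 (3-5): L=3.8036, (cx,cy)=(0.9980,-0.0634)
member 8 (4-5): L=7.8654, (cx,cy)=(0.2773,0.9608)
solve A·x = −loads:
  F[0-1] = +78.9502 N (tension)
  F[0-2] = -16.4347 N (compression)
  F[1-2] = -73.3635 N (compression)
  F[1-3] = +39.4139 N (tension)
  F[2-3] = +3918.9545 N (tension)
  F[2-4] = +1088.6577 N (tension)
  F[3-4] = -5368.1145 N (compression)
  F[3-5] = +0.0000 N (tension)
  F[4-5] = -0.0000 N (compression)
  Rx@0 = -4.3500 N
  Ry@0 = -76.1652 N
  Ry@4 = +5256.5652 N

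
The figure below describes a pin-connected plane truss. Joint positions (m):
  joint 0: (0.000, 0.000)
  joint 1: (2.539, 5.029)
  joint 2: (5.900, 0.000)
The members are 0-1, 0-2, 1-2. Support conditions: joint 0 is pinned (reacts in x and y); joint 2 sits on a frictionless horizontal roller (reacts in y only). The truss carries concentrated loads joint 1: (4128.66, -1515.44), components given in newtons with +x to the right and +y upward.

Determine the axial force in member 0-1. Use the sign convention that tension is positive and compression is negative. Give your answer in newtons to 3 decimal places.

2975.163

N=3 nodes, M=3 members, R=3 reactions → 2N=6, M+R=6
member 0 (0-1): L=5.6336, (cx,cy)=(0.4507,0.8927)
member 1 (0-2): L=5.9000, (cx,cy)=(1.0000,0.0000)
member 2 (1-2): L=6.0487, (cx,cy)=(0.5557,-0.8314)
solve A·x = −loads:
  F[0-1] = +2975.1626 N (tension)
  F[0-2] = +2787.7859 N (tension)
  F[1-2] = -5017.1290 N (compression)
  Rx@0 = -4128.6600 N
  Ry@0 = -2655.8707 N
  Ry@2 = +4171.3107 N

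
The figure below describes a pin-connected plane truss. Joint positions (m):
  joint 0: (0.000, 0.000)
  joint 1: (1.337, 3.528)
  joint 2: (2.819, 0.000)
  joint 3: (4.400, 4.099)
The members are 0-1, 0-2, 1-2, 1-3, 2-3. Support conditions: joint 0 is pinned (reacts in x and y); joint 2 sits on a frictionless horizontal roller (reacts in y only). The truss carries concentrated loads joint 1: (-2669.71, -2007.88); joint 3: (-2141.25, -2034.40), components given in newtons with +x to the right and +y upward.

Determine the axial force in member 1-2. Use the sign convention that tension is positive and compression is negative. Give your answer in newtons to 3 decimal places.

4435.033

N=4 nodes, M=5 members, R=3 reactions → 2N=8, M+R=8
member 0 (0-1): L=3.7728, (cx,cy)=(0.3544,0.9351)
member 1 (0-2): L=2.8190, (cx,cy)=(1.0000,0.0000)
member 2 (1-2): L=3.8266, (cx,cy)=(0.3873,-0.9220)
member 3 (1-3): L=3.1158, (cx,cy)=(0.9831,0.1833)
member 4 (2-3): L=4.3933, (cx,cy)=(0.3599,0.9330)
solve A·x = −loads:
  F[0-1] = -6811.3143 N (compression)
  F[0-2] = -2397.2035 N (compression)
  F[1-2] = +4435.0328 N (tension)
  F[1-3] = -1486.8528 N (compression)
  F[2-3] = -1888.4330 N (compression)
  Rx@0 = +4810.9600 N
  Ry@0 = +6369.2843 N
  Ry@2 = -2327.0043 N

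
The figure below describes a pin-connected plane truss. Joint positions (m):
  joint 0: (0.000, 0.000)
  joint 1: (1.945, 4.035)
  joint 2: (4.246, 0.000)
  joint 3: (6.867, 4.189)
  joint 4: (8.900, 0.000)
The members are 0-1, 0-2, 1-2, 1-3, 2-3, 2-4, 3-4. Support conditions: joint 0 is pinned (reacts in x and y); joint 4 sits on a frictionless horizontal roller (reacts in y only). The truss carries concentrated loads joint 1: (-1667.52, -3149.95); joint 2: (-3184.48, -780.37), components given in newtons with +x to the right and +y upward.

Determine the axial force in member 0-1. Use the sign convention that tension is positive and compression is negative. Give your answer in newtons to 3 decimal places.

N=5 nodes, M=7 members, R=3 reactions → 2N=10, M+R=10
member 0 (0-1): L=4.4793, (cx,cy)=(0.4342,0.9008)
member 1 (0-2): L=4.2460, (cx,cy)=(1.0000,0.0000)
member 2 (1-2): L=4.6450, (cx,cy)=(0.4954,-0.8687)
member 3 (1-3): L=4.9244, (cx,cy)=(0.9995,0.0313)
member 4 (2-3): L=4.9414, (cx,cy)=(0.5304,0.8477)
member 5 (2-4): L=4.6540, (cx,cy)=(1.0000,0.0000)
member 6 (3-4): L=4.6563, (cx,cy)=(0.4366,-0.8996)
solve A·x = −loads:
  F[0-1] = -4024.8759 N (compression)
  F[0-2] = -3104.3252 N (compression)
  F[1-2] = +535.1642 N (tension)
  F[1-3] = -345.4300 N (compression)
  F[2-3] = +372.1480 N (tension)
  F[2-4] = +147.8674 N (tension)
  F[3-4] = -338.6669 N (compression)
  Rx@0 = +4852.0000 N
  Ry@0 = +3625.6390 N
  Ry@4 = +304.6810 N

-4024.876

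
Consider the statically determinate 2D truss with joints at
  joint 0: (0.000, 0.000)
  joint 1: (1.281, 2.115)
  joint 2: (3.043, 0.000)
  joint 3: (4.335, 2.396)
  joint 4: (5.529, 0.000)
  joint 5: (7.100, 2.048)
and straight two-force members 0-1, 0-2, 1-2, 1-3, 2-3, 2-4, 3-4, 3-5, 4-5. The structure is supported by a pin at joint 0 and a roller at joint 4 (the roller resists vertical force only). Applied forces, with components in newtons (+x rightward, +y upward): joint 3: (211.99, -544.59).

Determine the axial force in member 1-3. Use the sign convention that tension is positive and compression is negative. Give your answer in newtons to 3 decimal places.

N=6 nodes, M=9 members, R=3 reactions → 2N=12, M+R=12
member 0 (0-1): L=2.4727, (cx,cy)=(0.5181,0.8553)
member 1 (0-2): L=3.0430, (cx,cy)=(1.0000,0.0000)
member 2 (1-2): L=2.7528, (cx,cy)=(0.6401,-0.7683)
member 3 (1-3): L=3.0669, (cx,cy)=(0.9958,0.0916)
member 4 (2-3): L=2.7221, (cx,cy)=(0.4746,0.8802)
member 5 (2-4): L=2.4860, (cx,cy)=(1.0000,0.0000)
member 6 (3-4): L=2.6770, (cx,cy)=(0.4460,-0.8950)
member 7 (3-5): L=2.7868, (cx,cy)=(0.9922,-0.1249)
member 8 (4-5): L=2.5812, (cx,cy)=(0.6086,0.7934)
solve A·x = −loads:
  F[0-1] = -30.0923 N (compression)
  F[0-2] = +227.5796 N (tension)
  F[1-2] = +29.3819 N (tension)
  F[1-3] = -34.5416 N (compression)
  F[2-3] = -25.6473 N (compression)
  F[2-4] = +258.5592 N (tension)
  F[3-4] = -579.7059 N (compression)
  F[3-5] = -0.0000 N (compression)
  F[4-5] = +0.0000 N (tension)
  Rx@0 = -211.9900 N
  Ry@0 = +25.7393 N
  Ry@4 = +518.8507 N

-34.542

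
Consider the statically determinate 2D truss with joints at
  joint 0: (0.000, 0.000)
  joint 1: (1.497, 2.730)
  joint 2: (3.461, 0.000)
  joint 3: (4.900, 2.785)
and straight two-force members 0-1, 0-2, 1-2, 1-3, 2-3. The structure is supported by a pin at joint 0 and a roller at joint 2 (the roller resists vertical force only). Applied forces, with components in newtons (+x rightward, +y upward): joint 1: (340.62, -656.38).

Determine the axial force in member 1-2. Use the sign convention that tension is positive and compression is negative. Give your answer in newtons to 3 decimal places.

-680.724

N=4 nodes, M=5 members, R=3 reactions → 2N=8, M+R=8
member 0 (0-1): L=3.1135, (cx,cy)=(0.4808,0.8768)
member 1 (0-2): L=3.4610, (cx,cy)=(1.0000,0.0000)
member 2 (1-2): L=3.3631, (cx,cy)=(0.5840,-0.8118)
member 3 (1-3): L=3.4034, (cx,cy)=(0.9999,0.0162)
member 4 (2-3): L=3.1348, (cx,cy)=(0.4590,0.8884)
solve A·x = −loads:
  F[0-1] = -118.3770 N (compression)
  F[0-2] = +397.5367 N (tension)
  F[1-2] = -680.7236 N (compression)
  F[1-3] = -0.0000 N (compression)
  F[2-3] = -0.0000 N (compression)
  Rx@0 = -340.6200 N
  Ry@0 = +103.7959 N
  Ry@2 = +552.5841 N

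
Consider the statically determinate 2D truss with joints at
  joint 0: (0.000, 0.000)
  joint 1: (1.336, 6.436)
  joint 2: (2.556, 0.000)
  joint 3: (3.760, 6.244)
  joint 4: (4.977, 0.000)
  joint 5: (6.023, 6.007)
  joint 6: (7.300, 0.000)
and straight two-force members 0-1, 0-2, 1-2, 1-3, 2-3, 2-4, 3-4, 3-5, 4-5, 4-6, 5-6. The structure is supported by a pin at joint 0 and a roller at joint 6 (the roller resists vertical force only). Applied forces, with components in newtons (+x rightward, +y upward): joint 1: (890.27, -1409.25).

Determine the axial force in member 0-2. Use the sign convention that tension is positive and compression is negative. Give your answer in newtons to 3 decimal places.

966.336

N=7 nodes, M=11 members, R=3 reactions → 2N=14, M+R=14
member 0 (0-1): L=6.5732, (cx,cy)=(0.2032,0.9791)
member 1 (0-2): L=2.5560, (cx,cy)=(1.0000,0.0000)
member 2 (1-2): L=6.5506, (cx,cy)=(0.1862,-0.9825)
member 3 (1-3): L=2.4316, (cx,cy)=(0.9969,-0.0790)
member 4 (2-3): L=6.3590, (cx,cy)=(0.1893,0.9819)
member 5 (2-4): L=2.4210, (cx,cy)=(1.0000,0.0000)
member 6 (3-4): L=6.3615, (cx,cy)=(0.1913,-0.9815)
member 7 (3-5): L=2.2754, (cx,cy)=(0.9946,-0.1042)
member 8 (4-5): L=6.0974, (cx,cy)=(0.1715,0.9852)
member 9 (4-6): L=2.3230, (cx,cy)=(1.0000,0.0000)
member 10 (5-6): L=6.1412, (cx,cy)=(0.2079,-0.9781)
solve A·x = −loads:
  F[0-1] = -374.2486 N (compression)
  F[0-2] = +966.3358 N (tension)
  F[1-2] = -998.4703 N (compression)
  F[1-3] = -782.8227 N (compression)
  F[2-3] = +999.0721 N (tension)
  F[2-4] = +591.2169 N (tension)
  F[3-4] = -1020.1780 N (compression)
  F[3-5] = -398.2155 N (compression)
  F[4-5] = +1016.4031 N (tension)
  F[4-6] = +221.6868 N (tension)
  F[5-6] = -1066.1164 N (compression)
  Rx@0 = -890.2700 N
  Ry@0 = +366.4369 N
  Ry@6 = +1042.8131 N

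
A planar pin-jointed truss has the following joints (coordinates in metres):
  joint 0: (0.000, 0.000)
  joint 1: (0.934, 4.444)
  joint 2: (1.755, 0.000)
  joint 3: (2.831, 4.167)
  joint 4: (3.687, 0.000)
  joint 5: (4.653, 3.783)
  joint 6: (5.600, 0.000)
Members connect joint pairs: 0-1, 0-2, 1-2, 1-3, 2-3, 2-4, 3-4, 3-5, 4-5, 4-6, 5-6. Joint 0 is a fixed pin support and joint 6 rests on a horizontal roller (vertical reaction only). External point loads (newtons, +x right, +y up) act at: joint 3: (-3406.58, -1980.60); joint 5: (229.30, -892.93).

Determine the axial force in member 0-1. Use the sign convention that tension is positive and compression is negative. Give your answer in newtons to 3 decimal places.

N=7 nodes, M=11 members, R=3 reactions → 2N=14, M+R=14
member 0 (0-1): L=4.5411, (cx,cy)=(0.2057,0.9786)
member 1 (0-2): L=1.7550, (cx,cy)=(1.0000,0.0000)
member 2 (1-2): L=4.5192, (cx,cy)=(0.1817,-0.9834)
member 3 (1-3): L=1.9171, (cx,cy)=(0.9895,-0.1445)
member 4 (2-3): L=4.3037, (cx,cy)=(0.2500,0.9682)
member 5 (2-4): L=1.9320, (cx,cy)=(1.0000,0.0000)
member 6 (3-4): L=4.2540, (cx,cy)=(0.2012,-0.9795)
member 7 (3-5): L=1.8620, (cx,cy)=(0.9785,-0.2062)
member 8 (4-5): L=3.9044, (cx,cy)=(0.2474,0.9689)
member 9 (4-6): L=1.9130, (cx,cy)=(1.0000,0.0000)
member 10 (5-6): L=3.8997, (cx,cy)=(0.2428,-0.9701)
solve A·x = −loads:
  F[0-1] = -3586.9874 N (compression)
  F[0-2] = -2439.5173 N (compression)
  F[1-2] = +3781.2530 N (tension)
  F[1-3] = -1439.8087 N (compression)
  F[2-3] = -3840.2955 N (compression)
  F[2-4] = -792.4346 N (compression)
  F[3-4] = +1402.5262 N (tension)
  F[3-5] = +755.7615 N (tension)
  F[4-5] = -1417.9219 N (compression)
  F[4-6] = -159.4021 N (compression)
  F[5-6] = +656.4154 N (tension)
  Rx@0 = +3177.2800 N
  Ry@0 = +3510.2970 N
  Ry@6 = -636.7670 N

-3586.987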